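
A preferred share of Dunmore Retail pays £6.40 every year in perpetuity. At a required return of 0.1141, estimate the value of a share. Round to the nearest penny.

Zero-growth DDM (perpetuity): P₀ = D/r = 6.40 / 0.1141 = 56.0911

£56.09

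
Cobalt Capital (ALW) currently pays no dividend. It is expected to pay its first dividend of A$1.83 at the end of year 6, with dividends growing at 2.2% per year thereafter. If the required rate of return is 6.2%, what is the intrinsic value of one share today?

Deferred-dividend DDM. At t=5 the remaining stream is a growing perpetuity with first payment D_6 = 1.83.
V_5 = D_6/(r−g) = 1.83/(0.062−0.022) = 45.7500
P₀ = V_5/(1+r)^5 = 45.7500/(1+0.062)^5 = 33.8664

A$33.87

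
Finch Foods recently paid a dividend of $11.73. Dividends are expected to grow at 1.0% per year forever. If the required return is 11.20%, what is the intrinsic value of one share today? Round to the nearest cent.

$116.15

Gordon growth model: P₀ = D₁/(r − g). D₁ = 11.73 × (1 + 0.01) = 11.8473.
P₀ = 11.8473 / (0.112 − 0.01) = 11.8473 / 0.102 = 116.1500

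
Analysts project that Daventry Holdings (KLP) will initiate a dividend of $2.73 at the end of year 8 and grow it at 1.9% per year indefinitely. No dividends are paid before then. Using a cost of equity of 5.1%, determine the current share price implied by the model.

Deferred-dividend DDM. At t=7 the remaining stream is a growing perpetuity with first payment D_8 = 2.73.
V_7 = D_8/(r−g) = 2.73/(0.051−0.019) = 85.3125
P₀ = V_7/(1+r)^7 = 85.3125/(1+0.051)^7 = 60.2273

$60.23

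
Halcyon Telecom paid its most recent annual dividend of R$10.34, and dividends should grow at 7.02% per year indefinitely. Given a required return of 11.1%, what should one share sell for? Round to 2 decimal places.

Gordon growth model: P₀ = D₁/(r − g). D₁ = 10.34 × (1 + 0.0702) = 11.0659.
P₀ = 11.0659 / (0.111 − 0.0702) = 11.0659 / 0.0408 = 271.2223

R$271.22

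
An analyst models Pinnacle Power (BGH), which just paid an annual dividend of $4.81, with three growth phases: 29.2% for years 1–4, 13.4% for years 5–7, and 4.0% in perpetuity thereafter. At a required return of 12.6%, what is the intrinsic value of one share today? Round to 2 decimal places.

$155.82

Three-stage DDM. Project D₁…D_7; terminal Gordon value at t=7 with g = 0.04; discount at r = 0.126.
D_1 = 6.2145
D_2 = 8.0292
D_3 = 10.3737
D_4 = 13.4028
D_5 = 15.1988
D_6 = 17.2354
D_7 = 19.5449
TV_7 = 20.3267/(0.126−0.04) = 236.3574
P₀ = Σ Dₜ/(1+r)ᵗ + TV_7/(1+r)^7 = 155.8171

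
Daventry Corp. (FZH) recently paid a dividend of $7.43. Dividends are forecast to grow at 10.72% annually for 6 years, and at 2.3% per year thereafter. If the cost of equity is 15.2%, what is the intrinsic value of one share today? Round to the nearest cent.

Two-stage DDM. Project D₁…D_6 at 0.1072, terminal growth 0.023, discount at r = 0.152.
D_1 = 8.2265
D_2 = 9.1084
D_3 = 10.0848
D_4 = 11.1659
D_5 = 12.3629
D_6 = 13.6882
Terminal value at t=6: TV = D_7/(r−g) = 14.0030/(0.152−0.023) = 108.5503
P₀ = 8.2265/(1+0.152)^1 + 9.1084/(1+0.152)^2 + 10.0848/(1+0.152)^3 + 11.1659/(1+0.152)^4 + 12.3629/(1+0.152)^5 + 13.6882/(1+0.152)^6 + 108.5503/(1+0.152)^6 = 85.3331

$85.33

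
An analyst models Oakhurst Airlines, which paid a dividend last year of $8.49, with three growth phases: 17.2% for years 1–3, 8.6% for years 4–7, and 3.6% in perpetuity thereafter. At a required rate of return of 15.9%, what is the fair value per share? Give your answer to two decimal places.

Three-stage DDM. Project D₁…D_7; terminal Gordon value at t=7 with g = 0.036; discount at r = 0.159.
D_1 = 9.9503
D_2 = 11.6617
D_3 = 13.6675
D_4 = 14.8430
D_5 = 16.1194
D_6 = 17.5057
D_7 = 19.0112
TV_7 = 19.6956/(0.159−0.036) = 160.1270
P₀ = Σ Dₜ/(1+r)ᵗ + TV_7/(1+r)^7 = 112.9700

$112.97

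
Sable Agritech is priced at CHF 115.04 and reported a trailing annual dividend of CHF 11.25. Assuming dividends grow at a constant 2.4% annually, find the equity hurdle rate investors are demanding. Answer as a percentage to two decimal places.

Rearranging the constant-growth DDM: r = D₁/P₀ + g.
D₁ = 11.25 × (1 + 0.024) = 11.5200.
r = 11.5200 / 115.04 + 0.024 = 0.10014 + 0.024 = 0.12414

12.41%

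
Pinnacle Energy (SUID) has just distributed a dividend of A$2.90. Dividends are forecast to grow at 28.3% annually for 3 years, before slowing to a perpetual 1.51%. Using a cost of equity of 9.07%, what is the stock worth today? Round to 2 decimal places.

Two-stage DDM. Project D₁…D_3 at 0.283, terminal growth 0.0151, discount at r = 0.0907.
D_1 = 3.7207
D_2 = 4.7737
D_3 = 6.1246
Terminal value at t=3: TV = D_4/(r−g) = 6.2171/(0.0907−0.0151) = 82.2366
P₀ = 3.7207/(1+0.0907)^1 + 4.7737/(1+0.0907)^2 + 6.1246/(1+0.0907)^3 + 82.2366/(1+0.0907)^3 = 75.5238

A$75.52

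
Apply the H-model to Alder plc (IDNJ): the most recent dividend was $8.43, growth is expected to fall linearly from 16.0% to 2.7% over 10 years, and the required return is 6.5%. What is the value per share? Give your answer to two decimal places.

$375.36

H-model: P₀ = D₀[(1+g_L) + H(g_S−g_L)]/(r−g_L), with H = 10/2 = 5.
P₀ = 8.43 × [(1+0.027) + 5×(0.16−0.027)] / (0.065−0.027)
   = 8.43 × 1.6920 / 0.038 = 375.3568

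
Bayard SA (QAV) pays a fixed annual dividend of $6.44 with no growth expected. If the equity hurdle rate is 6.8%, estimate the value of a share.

$94.71

Zero-growth DDM (perpetuity): P₀ = D/r = 6.44 / 0.068 = 94.7059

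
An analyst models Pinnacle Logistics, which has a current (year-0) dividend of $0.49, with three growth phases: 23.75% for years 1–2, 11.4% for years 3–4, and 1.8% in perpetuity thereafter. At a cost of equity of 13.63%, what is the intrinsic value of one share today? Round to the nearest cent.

$7.05

Three-stage DDM. Project D₁…D_4; terminal Gordon value at t=4 with g = 0.018; discount at r = 0.1363.
D_1 = 0.6064
D_2 = 0.7504
D_3 = 0.8359
D_4 = 0.9312
TV_4 = 0.9480/(0.1363−0.018) = 8.0135
P₀ = Σ Dₜ/(1+r)ᵗ + TV_4/(1+r)^4 = 7.0499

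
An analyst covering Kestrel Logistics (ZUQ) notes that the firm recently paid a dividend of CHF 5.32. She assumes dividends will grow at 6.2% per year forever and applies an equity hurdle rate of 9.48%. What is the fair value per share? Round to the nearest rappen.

Gordon growth model: P₀ = D₁/(r − g). D₁ = 5.32 × (1 + 0.062) = 5.6498.
P₀ = 5.6498 / (0.0948 − 0.062) = 5.6498 / 0.0328 = 172.2512

CHF 172.25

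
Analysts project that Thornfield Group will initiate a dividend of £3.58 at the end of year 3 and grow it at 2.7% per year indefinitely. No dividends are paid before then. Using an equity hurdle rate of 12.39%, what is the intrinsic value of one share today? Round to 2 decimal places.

£29.25

Deferred-dividend DDM. At t=2 the remaining stream is a growing perpetuity with first payment D_3 = 3.58.
V_2 = D_3/(r−g) = 3.58/(0.1239−0.027) = 36.9453
P₀ = V_2/(1+r)^2 = 36.9453/(1+0.1239)^2 = 29.2485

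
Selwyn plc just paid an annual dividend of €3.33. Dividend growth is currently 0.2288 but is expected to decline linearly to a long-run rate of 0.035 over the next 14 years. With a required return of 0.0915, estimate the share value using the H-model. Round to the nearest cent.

€140.96

H-model: P₀ = D₀[(1+g_L) + H(g_S−g_L)]/(r−g_L), with H = 14/2 = 7.
P₀ = 3.33 × [(1+0.035) + 7×(0.2288−0.035)] / (0.0915−0.035)
   = 3.33 × 2.3916 / 0.0565 = 140.9562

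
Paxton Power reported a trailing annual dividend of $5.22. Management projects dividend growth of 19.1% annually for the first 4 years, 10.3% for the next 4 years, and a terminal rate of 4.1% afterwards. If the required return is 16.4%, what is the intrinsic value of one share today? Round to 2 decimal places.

Three-stage DDM. Project D₁…D_8; terminal Gordon value at t=8 with g = 0.041; discount at r = 0.164.
D_1 = 6.2170
D_2 = 7.4045
D_3 = 8.8187
D_4 = 10.5031
D_5 = 11.5849
D_6 = 12.7782
D_7 = 14.0943
D_8 = 15.5460
TV_8 = 16.1834/(0.164−0.041) = 131.5725
P₀ = Σ Dₜ/(1+r)ᵗ + TV_8/(1+r)^8 = 81.2026

$81.20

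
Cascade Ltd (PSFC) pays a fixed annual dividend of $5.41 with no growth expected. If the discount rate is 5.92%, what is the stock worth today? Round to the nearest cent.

$91.39

Zero-growth DDM (perpetuity): P₀ = D/r = 5.41 / 0.0592 = 91.3851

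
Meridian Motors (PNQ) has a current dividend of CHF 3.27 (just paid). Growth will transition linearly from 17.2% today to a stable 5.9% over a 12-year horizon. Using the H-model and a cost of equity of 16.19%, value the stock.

H-model: P₀ = D₀[(1+g_L) + H(g_S−g_L)]/(r−g_L), with H = 12/2 = 6.
P₀ = 3.27 × [(1+0.059) + 6×(0.172−0.059)] / (0.1619−0.059)
   = 3.27 × 1.7370 / 0.1029 = 55.1991

CHF 55.20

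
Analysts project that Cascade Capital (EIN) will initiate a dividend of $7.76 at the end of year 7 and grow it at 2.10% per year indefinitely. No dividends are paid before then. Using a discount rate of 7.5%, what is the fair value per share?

Deferred-dividend DDM. At t=6 the remaining stream is a growing perpetuity with first payment D_7 = 7.76.
V_6 = D_7/(r−g) = 7.76/(0.075−0.021) = 143.7037
P₀ = V_6/(1+r)^6 = 143.7037/(1+0.075)^6 = 93.1145

$93.11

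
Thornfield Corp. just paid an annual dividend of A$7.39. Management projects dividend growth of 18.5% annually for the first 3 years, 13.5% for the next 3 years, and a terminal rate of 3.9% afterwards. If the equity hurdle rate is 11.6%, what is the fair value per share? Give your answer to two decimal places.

A$178.06

Three-stage DDM. Project D₁…D_6; terminal Gordon value at t=6 with g = 0.039; discount at r = 0.116.
D_1 = 8.7571
D_2 = 10.3772
D_3 = 12.2970
D_4 = 13.9571
D_5 = 15.8413
D_6 = 17.9799
TV_6 = 18.6811/(0.116−0.039) = 242.6118
P₀ = Σ Dₜ/(1+r)ᵗ + TV_6/(1+r)^6 = 178.0637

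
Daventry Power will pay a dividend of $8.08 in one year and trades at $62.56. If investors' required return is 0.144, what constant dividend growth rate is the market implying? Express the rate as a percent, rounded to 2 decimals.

From P₀ = D₁/(r − g), the implied growth is g = r − D₁/P₀.
g = 0.144 − 8.08/62.56 = 0.144 − 0.12916 = 0.01484

1.48%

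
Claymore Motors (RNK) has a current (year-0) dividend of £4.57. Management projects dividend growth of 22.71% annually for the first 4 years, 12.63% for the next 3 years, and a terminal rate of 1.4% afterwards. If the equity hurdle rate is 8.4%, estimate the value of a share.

£171.42

Three-stage DDM. Project D₁…D_7; terminal Gordon value at t=7 with g = 0.014; discount at r = 0.084.
D_1 = 5.6078
D_2 = 6.8814
D_3 = 8.4442
D_4 = 10.3618
D_5 = 11.6705
D_6 = 13.1445
D_7 = 14.8047
TV_7 = 15.0119/(0.084−0.014) = 214.4560
P₀ = Σ Dₜ/(1+r)ᵗ + TV_7/(1+r)^7 = 171.4162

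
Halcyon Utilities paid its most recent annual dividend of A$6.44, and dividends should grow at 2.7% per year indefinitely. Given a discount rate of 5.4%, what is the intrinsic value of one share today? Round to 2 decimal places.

Gordon growth model: P₀ = D₁/(r − g). D₁ = 6.44 × (1 + 0.027) = 6.6139.
P₀ = 6.6139 / (0.054 − 0.027) = 6.6139 / 0.027 = 244.9585

A$244.96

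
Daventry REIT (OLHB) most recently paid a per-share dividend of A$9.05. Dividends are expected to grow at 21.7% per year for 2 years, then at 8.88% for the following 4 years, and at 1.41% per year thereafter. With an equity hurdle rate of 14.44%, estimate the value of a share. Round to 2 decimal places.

Three-stage DDM. Project D₁…D_6; terminal Gordon value at t=6 with g = 0.0141; discount at r = 0.1444.
D_1 = 11.0139
D_2 = 13.4039
D_3 = 14.5941
D_4 = 15.8901
D_5 = 17.3011
D_6 = 18.8375
TV_6 = 19.1031/(0.1444−0.0141) = 146.6083
P₀ = Σ Dₜ/(1+r)ᵗ + TV_6/(1+r)^6 = 121.3275

A$121.33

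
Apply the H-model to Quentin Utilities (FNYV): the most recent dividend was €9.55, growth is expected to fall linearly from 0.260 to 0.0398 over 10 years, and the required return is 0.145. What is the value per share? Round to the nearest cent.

€194.34

H-model: P₀ = D₀[(1+g_L) + H(g_S−g_L)]/(r−g_L), with H = 10/2 = 5.
P₀ = 9.55 × [(1+0.0398) + 5×(0.26−0.0398)] / (0.145−0.0398)
   = 9.55 × 2.1408 / 0.1052 = 194.3407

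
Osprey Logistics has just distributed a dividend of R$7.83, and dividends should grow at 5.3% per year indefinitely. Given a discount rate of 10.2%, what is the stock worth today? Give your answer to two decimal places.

R$168.27

Gordon growth model: P₀ = D₁/(r − g). D₁ = 7.83 × (1 + 0.053) = 8.2450.
P₀ = 8.2450 / (0.102 − 0.053) = 8.2450 / 0.049 = 168.2651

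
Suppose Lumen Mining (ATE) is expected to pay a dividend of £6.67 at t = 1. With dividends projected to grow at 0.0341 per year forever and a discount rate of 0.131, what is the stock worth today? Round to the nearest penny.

£68.83

Gordon growth model: P₀ = D₁/(r − g), with D₁ = 6.67 given directly.
P₀ = 6.6700 / (0.131 − 0.0341) = 6.6700 / 0.0969 = 68.8338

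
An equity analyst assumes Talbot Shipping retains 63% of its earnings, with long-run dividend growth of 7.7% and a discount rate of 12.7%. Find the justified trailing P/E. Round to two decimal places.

Payout ratio b = 1 − 0.63 = 0.37.
Justified trailing P/E = b(1+g)/(r−g) = 0.37×(1+0.077)/(0.127−0.077) = 7.9698

7.97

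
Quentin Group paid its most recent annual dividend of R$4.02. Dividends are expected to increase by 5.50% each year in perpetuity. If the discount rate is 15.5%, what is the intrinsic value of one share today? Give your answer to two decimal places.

Gordon growth model: P₀ = D₁/(r − g). D₁ = 4.02 × (1 + 0.055) = 4.2411.
P₀ = 4.2411 / (0.155 − 0.055) = 4.2411 / 0.1 = 42.4110

R$42.41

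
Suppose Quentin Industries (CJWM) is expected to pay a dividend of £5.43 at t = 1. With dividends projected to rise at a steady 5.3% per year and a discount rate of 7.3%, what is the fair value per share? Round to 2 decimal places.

Gordon growth model: P₀ = D₁/(r − g), with D₁ = 5.43 given directly.
P₀ = 5.4300 / (0.073 − 0.053) = 5.4300 / 0.02 = 271.5000

£271.50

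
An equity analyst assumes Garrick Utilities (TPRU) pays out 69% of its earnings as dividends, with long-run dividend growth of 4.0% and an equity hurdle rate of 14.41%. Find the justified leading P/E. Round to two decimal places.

6.63

Justified leading P/E = b/(r−g) = 0.69/(0.1441−0.04) = 6.6282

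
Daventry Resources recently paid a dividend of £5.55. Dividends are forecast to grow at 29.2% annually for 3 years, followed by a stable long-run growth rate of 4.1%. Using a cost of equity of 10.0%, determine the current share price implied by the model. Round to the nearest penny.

£181.84

Two-stage DDM. Project D₁…D_3 at 0.292, terminal growth 0.041, discount at r = 0.1.
D_1 = 7.1706
D_2 = 9.2644
D_3 = 11.9696
Terminal value at t=3: TV = D_4/(r−g) = 12.4604/(0.1−0.041) = 211.1929
P₀ = 7.1706/(1+0.1)^1 + 9.2644/(1+0.1)^2 + 11.9696/(1+0.1)^3 + 211.1929/(1+0.1)^3 = 181.8406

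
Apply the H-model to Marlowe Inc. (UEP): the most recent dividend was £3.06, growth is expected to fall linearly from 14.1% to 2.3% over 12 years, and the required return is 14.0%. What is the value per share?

H-model: P₀ = D₀[(1+g_L) + H(g_S−g_L)]/(r−g_L), with H = 12/2 = 6.
P₀ = 3.06 × [(1+0.023) + 6×(0.141−0.023)] / (0.14−0.023)
   = 3.06 × 1.7310 / 0.117 = 45.2723

£45.27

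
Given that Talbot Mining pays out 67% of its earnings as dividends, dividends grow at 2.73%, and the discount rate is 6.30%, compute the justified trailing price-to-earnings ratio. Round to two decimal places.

Justified trailing P/E = b(1+g)/(r−g) = 0.67×(1+0.0273)/(0.063−0.0273) = 19.2799

19.28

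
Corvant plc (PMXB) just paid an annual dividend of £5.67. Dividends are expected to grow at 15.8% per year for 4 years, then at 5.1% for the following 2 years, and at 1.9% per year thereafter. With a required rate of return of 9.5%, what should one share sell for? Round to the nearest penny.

£127.07

Three-stage DDM. Project D₁…D_6; terminal Gordon value at t=6 with g = 0.019; discount at r = 0.095.
D_1 = 6.5659
D_2 = 7.6033
D_3 = 8.8046
D_4 = 10.1957
D_5 = 10.7157
D_6 = 11.2622
TV_6 = 11.4762/(0.095−0.019) = 151.0022
P₀ = Σ Dₜ/(1+r)ᵗ + TV_6/(1+r)^6 = 127.0745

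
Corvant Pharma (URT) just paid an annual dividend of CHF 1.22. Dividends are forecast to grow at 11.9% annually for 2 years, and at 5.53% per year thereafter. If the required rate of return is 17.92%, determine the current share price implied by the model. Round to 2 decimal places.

CHF 11.61

Two-stage DDM. Project D₁…D_2 at 0.119, terminal growth 0.0553, discount at r = 0.1792.
D_1 = 1.3652
D_2 = 1.5276
Terminal value at t=2: TV = D_3/(r−g) = 1.6121/(0.1792−0.0553) = 13.0114
P₀ = 1.3652/(1+0.1792)^1 + 1.5276/(1+0.1792)^2 + 13.0114/(1+0.1792)^2 = 11.6136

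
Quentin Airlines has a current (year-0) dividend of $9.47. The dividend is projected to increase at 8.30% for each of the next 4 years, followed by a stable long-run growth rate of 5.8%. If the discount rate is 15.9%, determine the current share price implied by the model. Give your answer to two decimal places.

$107.69

Two-stage DDM. Project D₁…D_4 at 0.083, terminal growth 0.058, discount at r = 0.159.
D_1 = 10.2560
D_2 = 11.1073
D_3 = 12.0292
D_4 = 13.0276
Terminal value at t=4: TV = D_5/(r−g) = 13.7832/(0.159−0.058) = 136.4671
P₀ = 10.2560/(1+0.159)^1 + 11.1073/(1+0.159)^2 + 12.0292/(1+0.159)^3 + 13.0276/(1+0.159)^4 + 136.4671/(1+0.159)^4 = 107.6942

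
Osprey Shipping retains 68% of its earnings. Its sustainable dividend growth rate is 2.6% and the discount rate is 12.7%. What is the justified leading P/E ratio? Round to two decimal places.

3.17

Payout ratio b = 1 − 0.68 = 0.32.
Justified leading P/E = b/(r−g) = 0.32/(0.127−0.026) = 3.1683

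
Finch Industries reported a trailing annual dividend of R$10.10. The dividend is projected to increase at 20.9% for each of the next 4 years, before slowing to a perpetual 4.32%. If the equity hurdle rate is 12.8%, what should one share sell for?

Two-stage DDM. Project D₁…D_4 at 0.209, terminal growth 0.0432, discount at r = 0.128.
D_1 = 12.2109
D_2 = 14.7630
D_3 = 17.8484
D_4 = 21.5788
Terminal value at t=4: TV = D_5/(r−g) = 22.5110/(0.128−0.0432) = 265.4595
P₀ = 12.2109/(1+0.128)^1 + 14.7630/(1+0.128)^2 + 17.8484/(1+0.128)^3 + 21.5788/(1+0.128)^4 + 265.4595/(1+0.128)^4 = 212.1615

R$212.16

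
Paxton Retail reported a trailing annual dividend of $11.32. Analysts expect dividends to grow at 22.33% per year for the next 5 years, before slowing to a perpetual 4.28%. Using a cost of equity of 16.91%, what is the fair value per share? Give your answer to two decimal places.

$182.21

Two-stage DDM. Project D₁…D_5 at 0.2233, terminal growth 0.0428, discount at r = 0.1691.
D_1 = 13.8478
D_2 = 16.9400
D_3 = 20.7227
D_4 = 25.3500
D_5 = 31.0107
Terminal value at t=5: TV = D_6/(r−g) = 32.3379/(0.1691−0.0428) = 256.0407
P₀ = 13.8478/(1+0.1691)^1 + 16.9400/(1+0.1691)^2 + 20.7227/(1+0.1691)^3 + 25.3500/(1+0.1691)^4 + 31.0107/(1+0.1691)^5 + 256.0407/(1+0.1691)^5 = 182.2091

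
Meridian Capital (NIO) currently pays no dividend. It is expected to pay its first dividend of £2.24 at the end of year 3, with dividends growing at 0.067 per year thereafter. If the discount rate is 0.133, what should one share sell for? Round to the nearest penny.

Deferred-dividend DDM. At t=2 the remaining stream is a growing perpetuity with first payment D_3 = 2.24.
V_2 = D_3/(r−g) = 2.24/(0.133−0.067) = 33.9394
P₀ = V_2/(1+r)^2 = 33.9394/(1+0.133)^2 = 26.4390

£26.44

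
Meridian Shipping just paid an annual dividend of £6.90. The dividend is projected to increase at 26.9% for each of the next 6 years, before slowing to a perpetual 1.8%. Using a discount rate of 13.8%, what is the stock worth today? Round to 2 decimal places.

Two-stage DDM. Project D₁…D_6 at 0.269, terminal growth 0.018, discount at r = 0.138.
D_1 = 8.7561
D_2 = 11.1115
D_3 = 14.1005
D_4 = 17.8935
D_5 = 22.7069
D_6 = 28.8150
Terminal value at t=6: TV = D_7/(r−g) = 29.3337/(0.138−0.018) = 244.4474
P₀ = 8.7561/(1+0.138)^1 + 11.1115/(1+0.138)^2 + 14.1005/(1+0.138)^3 + 17.8935/(1+0.138)^4 + 22.7069/(1+0.138)^5 + 28.8150/(1+0.138)^6 + 244.4474/(1+0.138)^6 = 174.2215

£174.22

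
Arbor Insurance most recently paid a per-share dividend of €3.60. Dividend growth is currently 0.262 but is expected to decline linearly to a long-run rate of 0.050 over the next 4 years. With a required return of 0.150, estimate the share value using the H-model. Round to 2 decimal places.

H-model: P₀ = D₀[(1+g_L) + H(g_S−g_L)]/(r−g_L), with H = 4/2 = 2.
P₀ = 3.60 × [(1+0.05) + 2×(0.262−0.05)] / (0.15−0.05)
   = 3.60 × 1.4740 / 0.1 = 53.0640

€53.06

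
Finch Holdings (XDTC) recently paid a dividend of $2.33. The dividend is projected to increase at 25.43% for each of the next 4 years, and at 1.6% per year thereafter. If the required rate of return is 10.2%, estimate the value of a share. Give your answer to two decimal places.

Two-stage DDM. Project D₁…D_4 at 0.2543, terminal growth 0.016, discount at r = 0.102.
D_1 = 2.9225
D_2 = 3.6657
D_3 = 4.5979
D_4 = 5.7672
Terminal value at t=4: TV = D_5/(r−g) = 5.8594/(0.102−0.016) = 68.1329
P₀ = 2.9225/(1+0.102)^1 + 3.6657/(1+0.102)^2 + 4.5979/(1+0.102)^3 + 5.7672/(1+0.102)^4 + 68.1329/(1+0.102)^4 = 59.2156

$59.22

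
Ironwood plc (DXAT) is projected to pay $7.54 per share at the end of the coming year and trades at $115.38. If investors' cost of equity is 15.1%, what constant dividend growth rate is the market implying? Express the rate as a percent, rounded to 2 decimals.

From P₀ = D₁/(r − g), the implied growth is g = r − D₁/P₀.
g = 0.151 − 7.54/115.38 = 0.151 − 0.06535 = 0.08565

8.57%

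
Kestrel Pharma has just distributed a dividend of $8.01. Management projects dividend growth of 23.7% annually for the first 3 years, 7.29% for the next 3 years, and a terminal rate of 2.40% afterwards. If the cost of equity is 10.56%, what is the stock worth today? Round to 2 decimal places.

Three-stage DDM. Project D₁…D_6; terminal Gordon value at t=6 with g = 0.024; discount at r = 0.1056.
D_1 = 9.9084
D_2 = 12.2567
D_3 = 15.1615
D_4 = 16.2668
D_5 = 17.4526
D_6 = 18.7249
TV_6 = 19.1743/(0.1056−0.024) = 234.9791
P₀ = Σ Dₜ/(1+r)ᵗ + TV_6/(1+r)^6 = 190.5717

$190.57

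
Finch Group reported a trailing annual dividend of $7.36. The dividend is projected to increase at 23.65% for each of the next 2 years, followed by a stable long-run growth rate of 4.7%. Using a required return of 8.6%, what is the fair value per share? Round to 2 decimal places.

Two-stage DDM. Project D₁…D_2 at 0.2365, terminal growth 0.047, discount at r = 0.086.
D_1 = 9.1006
D_2 = 11.2529
Terminal value at t=2: TV = D_3/(r−g) = 11.7818/(0.086−0.047) = 302.0982
P₀ = 9.1006/(1+0.086)^1 + 11.2529/(1+0.086)^2 + 302.0982/(1+0.086)^2 = 274.0678

$274.07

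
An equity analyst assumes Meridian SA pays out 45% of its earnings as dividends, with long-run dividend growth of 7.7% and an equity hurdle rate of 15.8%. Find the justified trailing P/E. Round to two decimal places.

5.98

Justified trailing P/E = b(1+g)/(r−g) = 0.45×(1+0.077)/(0.158−0.077) = 5.9833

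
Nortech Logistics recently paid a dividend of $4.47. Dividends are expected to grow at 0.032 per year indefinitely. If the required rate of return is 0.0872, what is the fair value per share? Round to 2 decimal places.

Gordon growth model: P₀ = D₁/(r − g). D₁ = 4.47 × (1 + 0.032) = 4.6130.
P₀ = 4.6130 / (0.0872 − 0.032) = 4.6130 / 0.0552 = 83.5696

$83.57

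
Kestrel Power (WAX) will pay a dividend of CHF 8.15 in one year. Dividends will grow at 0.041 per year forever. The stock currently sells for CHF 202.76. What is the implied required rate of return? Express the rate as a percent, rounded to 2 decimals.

Rearranging the constant-growth DDM: r = D₁/P₀ + g.
r = 8.1500 / 202.76 + 0.041 = 0.04020 + 0.041 = 0.08120

8.12%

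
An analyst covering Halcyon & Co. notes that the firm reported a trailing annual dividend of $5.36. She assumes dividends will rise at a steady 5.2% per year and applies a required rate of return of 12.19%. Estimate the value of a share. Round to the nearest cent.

Gordon growth model: P₀ = D₁/(r − g). D₁ = 5.36 × (1 + 0.052) = 5.6387.
P₀ = 5.6387 / (0.1219 − 0.052) = 5.6387 / 0.0699 = 80.6684

$80.67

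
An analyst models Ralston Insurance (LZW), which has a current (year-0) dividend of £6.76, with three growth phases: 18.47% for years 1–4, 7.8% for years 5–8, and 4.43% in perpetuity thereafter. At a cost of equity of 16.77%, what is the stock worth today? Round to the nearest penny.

£95.62

Three-stage DDM. Project D₁…D_8; terminal Gordon value at t=8 with g = 0.0443; discount at r = 0.1677.
D_1 = 8.0086
D_2 = 9.4878
D_3 = 11.2401
D_4 = 13.3162
D_5 = 14.3549
D_6 = 15.4745
D_7 = 16.6816
D_8 = 17.9827
TV_8 = 18.7794/(0.1677−0.0443) = 152.1827
P₀ = Σ Dₜ/(1+r)ᵗ + TV_8/(1+r)^8 = 95.6193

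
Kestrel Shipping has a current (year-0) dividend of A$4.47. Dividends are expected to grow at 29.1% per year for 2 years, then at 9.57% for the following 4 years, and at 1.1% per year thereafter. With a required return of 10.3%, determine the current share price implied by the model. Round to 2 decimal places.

Three-stage DDM. Project D₁…D_6; terminal Gordon value at t=6 with g = 0.011; discount at r = 0.103.
D_1 = 5.7708
D_2 = 7.4501
D_3 = 8.1630
D_4 = 8.9442
D_5 = 9.8002
D_6 = 10.7381
TV_6 = 10.8562/(0.103−0.011) = 118.0022
P₀ = Σ Dₜ/(1+r)ᵗ + TV_6/(1+r)^6 = 100.9769

A$100.98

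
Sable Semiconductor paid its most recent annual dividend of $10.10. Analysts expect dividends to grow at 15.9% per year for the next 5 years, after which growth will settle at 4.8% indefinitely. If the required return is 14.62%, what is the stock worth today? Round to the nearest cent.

Two-stage DDM. Project D₁…D_5 at 0.159, terminal growth 0.048, discount at r = 0.1462.
D_1 = 11.7059
D_2 = 13.5671
D_3 = 15.7243
D_4 = 18.2245
D_5 = 21.1222
Terminal value at t=5: TV = D_6/(r−g) = 22.1360/(0.1462−0.048) = 225.4179
P₀ = 11.7059/(1+0.1462)^1 + 13.5671/(1+0.1462)^2 + 15.7243/(1+0.1462)^3 + 18.2245/(1+0.1462)^4 + 21.1222/(1+0.1462)^5 + 225.4179/(1+0.1462)^5 = 166.1599

$166.16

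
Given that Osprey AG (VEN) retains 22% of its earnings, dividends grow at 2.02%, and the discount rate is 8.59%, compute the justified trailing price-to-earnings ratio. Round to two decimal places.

12.11

Payout ratio b = 1 − 0.22 = 0.78.
Justified trailing P/E = b(1+g)/(r−g) = 0.78×(1+0.0202)/(0.0859−0.0202) = 12.1120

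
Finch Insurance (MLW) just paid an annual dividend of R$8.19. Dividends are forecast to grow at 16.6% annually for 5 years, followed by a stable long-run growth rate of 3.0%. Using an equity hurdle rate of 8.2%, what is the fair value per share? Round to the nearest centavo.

R$287.30

Two-stage DDM. Project D₁…D_5 at 0.166, terminal growth 0.03, discount at r = 0.082.
D_1 = 9.5495
D_2 = 11.1348
D_3 = 12.9831
D_4 = 15.1383
D_5 = 17.6513
Terminal value at t=5: TV = D_6/(r−g) = 18.1808/(0.082−0.03) = 349.6315
P₀ = 9.5495/(1+0.082)^1 + 11.1348/(1+0.082)^2 + 12.9831/(1+0.082)^3 + 15.1383/(1+0.082)^4 + 17.6513/(1+0.082)^5 + 349.6315/(1+0.082)^5 = 287.2961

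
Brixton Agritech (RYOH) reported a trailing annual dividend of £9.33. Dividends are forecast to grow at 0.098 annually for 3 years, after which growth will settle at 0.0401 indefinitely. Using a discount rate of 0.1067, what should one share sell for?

Two-stage DDM. Project D₁…D_3 at 0.098, terminal growth 0.0401, discount at r = 0.1067.
D_1 = 10.2443
D_2 = 11.2483
D_3 = 12.3506
Terminal value at t=3: TV = D_4/(r−g) = 12.8459/(0.1067−0.0401) = 192.8810
P₀ = 10.2443/(1+0.1067)^1 + 11.2483/(1+0.1067)^2 + 12.3506/(1+0.1067)^3 + 192.8810/(1+0.1067)^3 = 169.8506

£169.85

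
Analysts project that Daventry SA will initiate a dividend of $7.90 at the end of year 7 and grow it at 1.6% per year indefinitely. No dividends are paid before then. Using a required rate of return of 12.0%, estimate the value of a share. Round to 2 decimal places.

$38.48

Deferred-dividend DDM. At t=6 the remaining stream is a growing perpetuity with first payment D_7 = 7.90.
V_6 = D_7/(r−g) = 7.90/(0.12−0.016) = 75.9615
P₀ = V_6/(1+r)^6 = 75.9615/(1+0.12)^6 = 38.4845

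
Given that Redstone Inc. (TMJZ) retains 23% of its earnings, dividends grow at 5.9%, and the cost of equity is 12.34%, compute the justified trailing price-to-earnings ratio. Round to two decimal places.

12.66

Payout ratio b = 1 − 0.23 = 0.77.
Justified trailing P/E = b(1+g)/(r−g) = 0.77×(1+0.059)/(0.1234−0.059) = 12.6620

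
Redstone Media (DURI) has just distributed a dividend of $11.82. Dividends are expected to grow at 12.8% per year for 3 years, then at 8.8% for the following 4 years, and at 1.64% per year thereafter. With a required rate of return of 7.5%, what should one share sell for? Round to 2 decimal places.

$343.89

Three-stage DDM. Project D₁…D_7; terminal Gordon value at t=7 with g = 0.0164; discount at r = 0.075.
D_1 = 13.3330
D_2 = 15.0396
D_3 = 16.9646
D_4 = 18.4575
D_5 = 20.0818
D_6 = 21.8490
D_7 = 23.7717
TV_7 = 24.1616/(0.075−0.0164) = 412.3134
P₀ = Σ Dₜ/(1+r)ᵗ + TV_7/(1+r)^7 = 343.8917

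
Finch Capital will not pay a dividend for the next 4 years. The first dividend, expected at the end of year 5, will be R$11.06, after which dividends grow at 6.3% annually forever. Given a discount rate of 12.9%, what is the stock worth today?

Deferred-dividend DDM. At t=4 the remaining stream is a growing perpetuity with first payment D_5 = 11.06.
V_4 = D_5/(r−g) = 11.06/(0.129−0.063) = 167.5758
P₀ = V_4/(1+r)^4 = 167.5758/(1+0.129)^4 = 103.1420

R$103.14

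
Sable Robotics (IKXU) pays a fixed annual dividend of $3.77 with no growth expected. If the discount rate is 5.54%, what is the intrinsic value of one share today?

Zero-growth DDM (perpetuity): P₀ = D/r = 3.77 / 0.0554 = 68.0505

$68.05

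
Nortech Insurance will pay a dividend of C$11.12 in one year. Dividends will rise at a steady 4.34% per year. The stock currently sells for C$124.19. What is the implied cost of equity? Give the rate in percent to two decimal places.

Rearranging the constant-growth DDM: r = D₁/P₀ + g.
r = 11.1200 / 124.19 + 0.0434 = 0.08954 + 0.0434 = 0.13294

13.29%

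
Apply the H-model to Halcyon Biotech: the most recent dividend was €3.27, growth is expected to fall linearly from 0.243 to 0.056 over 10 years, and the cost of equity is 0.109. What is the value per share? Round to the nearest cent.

€122.84

H-model: P₀ = D₀[(1+g_L) + H(g_S−g_L)]/(r−g_L), with H = 10/2 = 5.
P₀ = 3.27 × [(1+0.056) + 5×(0.243−0.056)] / (0.109−0.056)
   = 3.27 × 1.9910 / 0.053 = 122.8409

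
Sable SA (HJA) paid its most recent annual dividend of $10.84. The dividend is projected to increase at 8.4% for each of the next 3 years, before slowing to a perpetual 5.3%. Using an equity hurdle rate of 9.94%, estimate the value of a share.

$267.43

Two-stage DDM. Project D₁…D_3 at 0.084, terminal growth 0.053, discount at r = 0.0994.
D_1 = 11.7506
D_2 = 12.7376
D_3 = 13.8076
Terminal value at t=3: TV = D_4/(r−g) = 14.5394/(0.0994−0.053) = 313.3484
P₀ = 11.7506/(1+0.0994)^1 + 12.7376/(1+0.0994)^2 + 13.8076/(1+0.0994)^3 + 313.3484/(1+0.0994)^3 = 267.4264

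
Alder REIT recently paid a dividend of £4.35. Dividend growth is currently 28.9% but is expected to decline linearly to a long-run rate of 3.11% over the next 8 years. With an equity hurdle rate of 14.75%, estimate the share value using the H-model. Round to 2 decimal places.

H-model: P₀ = D₀[(1+g_L) + H(g_S−g_L)]/(r−g_L), with H = 8/2 = 4.
P₀ = 4.35 × [(1+0.0311) + 4×(0.289−0.0311)] / (0.1475−0.0311)
   = 4.35 × 2.0627 / 0.1164 = 77.0854

£77.09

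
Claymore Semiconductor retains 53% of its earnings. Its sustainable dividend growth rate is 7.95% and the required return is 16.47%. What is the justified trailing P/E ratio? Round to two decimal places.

Payout ratio b = 1 − 0.53 = 0.47.
Justified trailing P/E = b(1+g)/(r−g) = 0.47×(1+0.0795)/(0.1647−0.0795) = 5.9550

5.95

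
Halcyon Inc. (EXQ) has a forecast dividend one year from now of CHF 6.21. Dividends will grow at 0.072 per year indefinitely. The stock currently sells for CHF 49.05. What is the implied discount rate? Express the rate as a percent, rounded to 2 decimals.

Rearranging the constant-growth DDM: r = D₁/P₀ + g.
r = 6.2100 / 49.05 + 0.072 = 0.12661 + 0.072 = 0.19861

19.86%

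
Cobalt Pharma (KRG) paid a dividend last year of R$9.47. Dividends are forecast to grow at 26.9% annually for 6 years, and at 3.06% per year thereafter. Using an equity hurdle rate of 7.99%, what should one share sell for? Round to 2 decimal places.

Two-stage DDM. Project D₁…D_6 at 0.269, terminal growth 0.0306, discount at r = 0.0799.
D_1 = 12.0174
D_2 = 15.2501
D_3 = 19.3524
D_4 = 24.5582
D_5 = 31.1644
D_6 = 39.5476
Terminal value at t=6: TV = D_7/(r−g) = 40.7577/(0.0799−0.0306) = 826.7285
P₀ = 12.0174/(1+0.0799)^1 + 15.2501/(1+0.0799)^2 + 19.3524/(1+0.0799)^3 + 24.5582/(1+0.0799)^4 + 31.1644/(1+0.0799)^5 + 39.5476/(1+0.0799)^6 + 826.7285/(1+0.0799)^6 = 625.0538

R$625.05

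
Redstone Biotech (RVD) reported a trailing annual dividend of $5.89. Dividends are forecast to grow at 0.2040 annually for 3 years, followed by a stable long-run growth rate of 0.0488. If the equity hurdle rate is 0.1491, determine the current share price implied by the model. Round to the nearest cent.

$90.26

Two-stage DDM. Project D₁…D_3 at 0.204, terminal growth 0.0488, discount at r = 0.1491.
D_1 = 7.0916
D_2 = 8.5382
D_3 = 10.2800
Terminal value at t=3: TV = D_4/(r−g) = 10.7817/(0.1491−0.0488) = 107.4946
P₀ = 7.0916/(1+0.1491)^1 + 8.5382/(1+0.1491)^2 + 10.2800/(1+0.1491)^3 + 107.4946/(1+0.1491)^3 = 90.2585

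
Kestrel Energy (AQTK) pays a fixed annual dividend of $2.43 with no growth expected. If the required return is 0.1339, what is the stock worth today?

Zero-growth DDM (perpetuity): P₀ = D/r = 2.43 / 0.1339 = 18.1479

$18.15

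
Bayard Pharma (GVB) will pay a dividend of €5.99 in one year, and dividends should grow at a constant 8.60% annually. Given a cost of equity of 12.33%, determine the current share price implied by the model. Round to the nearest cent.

Gordon growth model: P₀ = D₁/(r − g), with D₁ = 5.99 given directly.
P₀ = 5.9900 / (0.1233 − 0.086) = 5.9900 / 0.0373 = 160.5898

€160.59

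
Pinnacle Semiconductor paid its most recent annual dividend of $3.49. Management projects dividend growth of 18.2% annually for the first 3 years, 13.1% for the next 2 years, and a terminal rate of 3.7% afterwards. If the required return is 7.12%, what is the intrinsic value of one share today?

Three-stage DDM. Project D₁…D_5; terminal Gordon value at t=5 with g = 0.037; discount at r = 0.0712.
D_1 = 4.1252
D_2 = 4.8760
D_3 = 5.7634
D_4 = 6.5184
D_5 = 7.3723
TV_5 = 7.6451/(0.0712−0.037) = 223.5402
P₀ = Σ Dₜ/(1+r)ᵗ + TV_5/(1+r)^5 = 181.4571

$181.46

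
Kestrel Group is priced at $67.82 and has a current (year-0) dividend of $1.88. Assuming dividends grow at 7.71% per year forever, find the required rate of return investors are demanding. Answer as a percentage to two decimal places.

10.70%

Rearranging the constant-growth DDM: r = D₁/P₀ + g.
D₁ = 1.88 × (1 + 0.0771) = 2.0249.
r = 2.0249 / 67.82 + 0.0771 = 0.02986 + 0.0771 = 0.10696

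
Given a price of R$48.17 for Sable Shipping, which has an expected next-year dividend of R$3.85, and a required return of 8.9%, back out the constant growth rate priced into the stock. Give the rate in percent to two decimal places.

From P₀ = D₁/(r − g), the implied growth is g = r − D₁/P₀.
g = 0.089 − 3.85/48.17 = 0.089 − 0.07993 = 0.00907

0.91%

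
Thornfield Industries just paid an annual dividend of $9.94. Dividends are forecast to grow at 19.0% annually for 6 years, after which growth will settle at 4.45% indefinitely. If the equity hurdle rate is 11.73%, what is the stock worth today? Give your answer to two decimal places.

Two-stage DDM. Project D₁…D_6 at 0.19, terminal growth 0.0445, discount at r = 0.1173.
D_1 = 11.8286
D_2 = 14.0760
D_3 = 16.7505
D_4 = 19.9331
D_5 = 23.7204
D_6 = 28.2272
Terminal value at t=6: TV = D_7/(r−g) = 29.4833/(0.1173−0.0445) = 404.9909
P₀ = 11.8286/(1+0.1173)^1 + 14.0760/(1+0.1173)^2 + 16.7505/(1+0.1173)^3 + 19.9331/(1+0.1173)^4 + 23.7204/(1+0.1173)^5 + 28.2272/(1+0.1173)^6 + 404.9909/(1+0.1173)^6 = 282.9688

$282.97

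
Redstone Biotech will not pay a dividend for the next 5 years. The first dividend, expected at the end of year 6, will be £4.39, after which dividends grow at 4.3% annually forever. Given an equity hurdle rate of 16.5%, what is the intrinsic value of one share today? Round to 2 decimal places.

Deferred-dividend DDM. At t=5 the remaining stream is a growing perpetuity with first payment D_6 = 4.39.
V_5 = D_6/(r−g) = 4.39/(0.165−0.043) = 35.9836
P₀ = V_5/(1+r)^5 = 35.9836/(1+0.165)^5 = 16.7678

£16.77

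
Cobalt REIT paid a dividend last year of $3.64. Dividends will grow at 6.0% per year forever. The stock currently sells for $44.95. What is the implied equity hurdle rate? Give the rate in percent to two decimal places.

Rearranging the constant-growth DDM: r = D₁/P₀ + g.
D₁ = 3.64 × (1 + 0.06) = 3.8584.
r = 3.8584 / 44.95 + 0.06 = 0.08584 + 0.06 = 0.14584

14.58%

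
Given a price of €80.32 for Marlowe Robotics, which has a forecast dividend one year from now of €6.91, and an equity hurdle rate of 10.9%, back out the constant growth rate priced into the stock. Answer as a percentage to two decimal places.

From P₀ = D₁/(r − g), the implied growth is g = r − D₁/P₀.
g = 0.109 − 6.91/80.32 = 0.109 − 0.08603 = 0.02297

2.30%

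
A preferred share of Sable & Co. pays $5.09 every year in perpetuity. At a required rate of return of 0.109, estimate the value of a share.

$46.70

Zero-growth DDM (perpetuity): P₀ = D/r = 5.09 / 0.109 = 46.6972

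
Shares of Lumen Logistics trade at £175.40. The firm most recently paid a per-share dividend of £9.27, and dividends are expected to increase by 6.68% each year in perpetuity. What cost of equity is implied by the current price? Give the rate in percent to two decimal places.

Rearranging the constant-growth DDM: r = D₁/P₀ + g.
D₁ = 9.27 × (1 + 0.0668) = 9.8892.
r = 9.8892 / 175.40 + 0.0668 = 0.05638 + 0.0668 = 0.12318

12.32%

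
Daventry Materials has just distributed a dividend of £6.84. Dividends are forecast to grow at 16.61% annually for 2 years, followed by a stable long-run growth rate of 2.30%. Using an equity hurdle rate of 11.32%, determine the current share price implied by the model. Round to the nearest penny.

Two-stage DDM. Project D₁…D_2 at 0.1661, terminal growth 0.023, discount at r = 0.1132.
D_1 = 7.9761
D_2 = 9.3010
Terminal value at t=2: TV = D_3/(r−g) = 9.5149/(0.1132−0.023) = 105.4865
P₀ = 7.9761/(1+0.1132)^1 + 9.3010/(1+0.1132)^2 + 105.4865/(1+0.1132)^2 = 99.7943

£99.79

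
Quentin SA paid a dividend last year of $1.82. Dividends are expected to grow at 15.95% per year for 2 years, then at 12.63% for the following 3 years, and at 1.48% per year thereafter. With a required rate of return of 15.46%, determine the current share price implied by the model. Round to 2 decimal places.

$21.27

Three-stage DDM. Project D₁…D_5; terminal Gordon value at t=5 with g = 0.0148; discount at r = 0.1546.
D_1 = 2.1103
D_2 = 2.4469
D_3 = 2.7559
D_4 = 3.1040
D_5 = 3.4960
TV_5 = 3.5478/(0.1546−0.0148) = 25.3775
P₀ = Σ Dₜ/(1+r)ᵗ + TV_5/(1+r)^5 = 21.2718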